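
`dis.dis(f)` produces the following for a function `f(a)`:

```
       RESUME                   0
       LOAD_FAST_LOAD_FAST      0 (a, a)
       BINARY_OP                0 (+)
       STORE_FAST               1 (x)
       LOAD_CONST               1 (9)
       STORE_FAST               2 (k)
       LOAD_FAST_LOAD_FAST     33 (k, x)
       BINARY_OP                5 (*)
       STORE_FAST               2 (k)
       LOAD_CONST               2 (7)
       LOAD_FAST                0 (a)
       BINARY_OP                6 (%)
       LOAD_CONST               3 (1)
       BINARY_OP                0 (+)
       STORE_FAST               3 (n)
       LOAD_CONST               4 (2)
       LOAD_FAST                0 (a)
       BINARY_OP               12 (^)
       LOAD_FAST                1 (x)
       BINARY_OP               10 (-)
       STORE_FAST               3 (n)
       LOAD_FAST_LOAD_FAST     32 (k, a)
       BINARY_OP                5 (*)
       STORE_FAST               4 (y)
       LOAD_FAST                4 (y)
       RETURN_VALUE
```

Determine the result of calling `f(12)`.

2592

LOAD_FAST_LOAD_FAST a,a → push 12,12. Stack: [12, 12]
BINARY_OP + → 12 + 12 = 24. Stack: [24]
STORE_FAST x → x=24. Stack: []
LOAD_CONST → push 9. Stack: [9]
STORE_FAST k → k=9. Stack: []
LOAD_FAST_LOAD_FAST k,x → push 9,24. Stack: [9, 24]
BINARY_OP * → 9 * 24 = 216. Stack: [216]
STORE_FAST k → k=216. Stack: []
LOAD_CONST → push 7. Stack: [7]
LOAD_FAST a → push 12. Stack: [7, 12]
BINARY_OP % → 7 % 12 = 7. Stack: [7]
LOAD_CONST → push 1. Stack: [7, 1]
BINARY_OP + → 7 + 1 = 8. Stack: [8]
STORE_FAST n → n=8. Stack: []
LOAD_CONST → push 2. Stack: [2]
LOAD_FAST a → push 12. Stack: [2, 12]
BINARY_OP ^ → 2 ^ 12 = 14. Stack: [14]
LOAD_FAST x → push 24. Stack: [14, 24]
BINARY_OP - → 14 - 24 = -10. Stack: [-10]
STORE_FAST n → n=-10. Stack: []
LOAD_FAST_LOAD_FAST k,a → push 216,12. Stack: [216, 12]
BINARY_OP * → 216 * 12 = 2592. Stack: [2592]
STORE_FAST y → y=2592. Stack: []
LOAD_FAST y → push 2592. Stack: [2592]
RETURN_VALUE → return 2592.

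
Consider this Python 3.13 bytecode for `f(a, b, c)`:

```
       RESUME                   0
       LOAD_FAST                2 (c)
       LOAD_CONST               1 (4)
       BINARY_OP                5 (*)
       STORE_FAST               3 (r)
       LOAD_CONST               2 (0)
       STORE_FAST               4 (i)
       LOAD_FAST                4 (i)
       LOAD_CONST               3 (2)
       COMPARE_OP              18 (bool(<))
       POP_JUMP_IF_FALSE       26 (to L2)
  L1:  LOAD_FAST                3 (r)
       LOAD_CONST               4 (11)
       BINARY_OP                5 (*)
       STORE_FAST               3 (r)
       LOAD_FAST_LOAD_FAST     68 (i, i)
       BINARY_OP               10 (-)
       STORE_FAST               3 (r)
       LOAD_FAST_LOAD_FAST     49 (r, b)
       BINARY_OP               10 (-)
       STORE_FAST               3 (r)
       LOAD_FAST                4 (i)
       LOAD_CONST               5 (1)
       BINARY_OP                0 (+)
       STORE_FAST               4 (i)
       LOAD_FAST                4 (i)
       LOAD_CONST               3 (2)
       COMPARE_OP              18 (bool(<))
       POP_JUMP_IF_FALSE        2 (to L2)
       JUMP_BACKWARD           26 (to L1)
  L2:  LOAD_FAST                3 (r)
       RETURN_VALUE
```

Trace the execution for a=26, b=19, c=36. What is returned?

LOAD_FAST c → push 36. Stack: [36]
LOAD_CONST → push 4. Stack: [36, 4]
BINARY_OP * → 36 * 4 = 144. Stack: [144]
STORE_FAST r → r=144. Stack: []
LOAD_CONST → push 0. Stack: [0]
STORE_FAST i → i=0. Stack: []
LOAD_FAST i → push 0. Stack: [0]
LOAD_CONST → push 2. Stack: [0, 2]
COMPARE_OP bool(<) → 0 vs 2 = True. Stack: [True]
POP_JUMP_IF_FALSE → pop True; no jump. Stack: []
LOAD_FAST r → push 144. Stack: [144]
LOAD_CONST → push 11. Stack: [144, 11]
BINARY_OP * → 144 * 11 = 1584. Stack: [1584]
STORE_FAST r → r=1584. Stack: []
LOAD_FAST_LOAD_FAST i,i → push 0,0. Stack: [0, 0]
BINARY_OP - → 0 - 0 = 0. Stack: [0]
STORE_FAST r → r=0. Stack: []
LOAD_FAST_LOAD_FAST r,b → push 0,19. Stack: [0, 19]
BINARY_OP - → 0 - 19 = -19. Stack: [-19]
STORE_FAST r → r=-19. Stack: []
LOAD_FAST i → push 0. Stack: [0]
LOAD_CONST → push 1. Stack: [0, 1]
BINARY_OP + → 0 + 1 = 1. Stack: [1]
STORE_FAST i → i=1. Stack: []
LOAD_FAST i → push 1. Stack: [1]
LOAD_CONST → push 2. Stack: [1, 2]
COMPARE_OP bool(<) → 1 vs 2 = True. Stack: [True]
POP_JUMP_IF_FALSE → pop True; no jump. Stack: []
LOAD_FAST r → push -19. Stack: [-19]
LOAD_CONST → push 11. Stack: [-19, 11]
BINARY_OP * → -19 * 11 = -209. Stack: [-209]
STORE_FAST r → r=-209. Stack: []
LOAD_FAST_LOAD_FAST i,i → push 1,1. Stack: [1, 1]
BINARY_OP - → 1 - 1 = 0. Stack: [0]
STORE_FAST r → r=0. Stack: []
LOAD_FAST_LOAD_FAST r,b → push 0,19. Stack: [0, 19]
BINARY_OP - → 0 - 19 = -19. Stack: [-19]
STORE_FAST r → r=-19. Stack: []
LOAD_FAST i → push 1. Stack: [1]
LOAD_CONST → push 1. Stack: [1, 1]
BINARY_OP + → 1 + 1 = 2. Stack: [2]
STORE_FAST i → i=2. Stack: []
LOAD_FAST i → push 2. Stack: [2]
LOAD_CONST → push 2. Stack: [2, 2]
COMPARE_OP bool(<) → 2 vs 2 = False. Stack: [False]
POP_JUMP_IF_FALSE → pop False; jump. Stack: []
LOAD_FAST r → push -19. Stack: [-19]
RETURN_VALUE → return -19.

-19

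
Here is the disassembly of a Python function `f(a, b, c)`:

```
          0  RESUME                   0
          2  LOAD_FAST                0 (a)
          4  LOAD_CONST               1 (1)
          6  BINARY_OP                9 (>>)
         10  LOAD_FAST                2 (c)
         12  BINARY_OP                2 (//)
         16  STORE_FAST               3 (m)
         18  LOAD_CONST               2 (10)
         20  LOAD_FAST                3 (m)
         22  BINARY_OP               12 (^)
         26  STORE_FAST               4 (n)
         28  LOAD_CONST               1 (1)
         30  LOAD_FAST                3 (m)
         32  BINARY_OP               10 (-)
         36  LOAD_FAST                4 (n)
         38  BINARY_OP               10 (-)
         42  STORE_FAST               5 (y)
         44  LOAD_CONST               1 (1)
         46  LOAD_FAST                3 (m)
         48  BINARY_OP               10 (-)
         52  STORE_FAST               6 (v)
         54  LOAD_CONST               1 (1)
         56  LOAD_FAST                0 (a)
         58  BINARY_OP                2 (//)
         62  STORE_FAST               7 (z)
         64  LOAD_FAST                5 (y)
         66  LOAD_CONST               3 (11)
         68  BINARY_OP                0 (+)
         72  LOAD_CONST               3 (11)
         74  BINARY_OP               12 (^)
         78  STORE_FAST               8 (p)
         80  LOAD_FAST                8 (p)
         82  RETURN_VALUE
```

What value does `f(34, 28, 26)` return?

9

LOAD_FAST a → push 34. Stack: [34]
LOAD_CONST → push 1. Stack: [34, 1]
BINARY_OP >> → 34 >> 1 = 17. Stack: [17]
LOAD_FAST c → push 26. Stack: [17, 26]
BINARY_OP // → 17 // 26 = 0. Stack: [0]
STORE_FAST m → m=0. Stack: []
LOAD_CONST → push 10. Stack: [10]
LOAD_FAST m → push 0. Stack: [10, 0]
BINARY_OP ^ → 10 ^ 0 = 10. Stack: [10]
STORE_FAST n → n=10. Stack: []
LOAD_CONST → push 1. Stack: [1]
LOAD_FAST m → push 0. Stack: [1, 0]
BINARY_OP - → 1 - 0 = 1. Stack: [1]
LOAD_FAST n → push 10. Stack: [1, 10]
BINARY_OP - → 1 - 10 = -9. Stack: [-9]
STORE_FAST y → y=-9. Stack: []
LOAD_CONST → push 1. Stack: [1]
LOAD_FAST m → push 0. Stack: [1, 0]
BINARY_OP - → 1 - 0 = 1. Stack: [1]
STORE_FAST v → v=1. Stack: []
LOAD_CONST → push 1. Stack: [1]
LOAD_FAST a → push 34. Stack: [1, 34]
BINARY_OP // → 1 // 34 = 0. Stack: [0]
STORE_FAST z → z=0. Stack: []
LOAD_FAST y → push -9. Stack: [-9]
LOAD_CONST → push 11. Stack: [-9, 11]
BINARY_OP + → -9 + 11 = 2. Stack: [2]
LOAD_CONST → push 11. Stack: [2, 11]
BINARY_OP ^ → 2 ^ 11 = 9. Stack: [9]
STORE_FAST p → p=9. Stack: []
LOAD_FAST p → push 9. Stack: [9]
RETURN_VALUE → return 9.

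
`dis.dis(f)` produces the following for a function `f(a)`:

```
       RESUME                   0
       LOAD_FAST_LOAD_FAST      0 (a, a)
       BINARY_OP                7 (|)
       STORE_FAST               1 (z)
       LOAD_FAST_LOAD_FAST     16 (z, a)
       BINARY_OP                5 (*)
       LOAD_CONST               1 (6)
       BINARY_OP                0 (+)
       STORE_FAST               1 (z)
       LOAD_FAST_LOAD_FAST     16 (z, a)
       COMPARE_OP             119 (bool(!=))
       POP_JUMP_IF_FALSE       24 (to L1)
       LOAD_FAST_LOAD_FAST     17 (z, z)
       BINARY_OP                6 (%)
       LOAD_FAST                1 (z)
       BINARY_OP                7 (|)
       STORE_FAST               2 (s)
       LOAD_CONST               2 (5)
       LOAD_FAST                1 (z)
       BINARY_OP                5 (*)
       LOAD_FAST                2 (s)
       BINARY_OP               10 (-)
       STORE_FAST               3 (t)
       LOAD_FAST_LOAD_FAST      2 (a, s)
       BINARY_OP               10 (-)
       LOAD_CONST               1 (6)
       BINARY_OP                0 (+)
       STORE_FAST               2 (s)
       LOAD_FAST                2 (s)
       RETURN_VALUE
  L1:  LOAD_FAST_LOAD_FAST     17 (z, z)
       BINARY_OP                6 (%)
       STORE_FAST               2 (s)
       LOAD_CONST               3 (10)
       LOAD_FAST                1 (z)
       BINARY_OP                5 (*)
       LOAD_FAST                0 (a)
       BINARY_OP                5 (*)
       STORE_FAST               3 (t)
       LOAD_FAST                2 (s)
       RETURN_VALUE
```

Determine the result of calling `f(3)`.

LOAD_FAST_LOAD_FAST a,a → push 3,3. Stack: [3, 3]
BINARY_OP | → 3 | 3 = 3. Stack: [3]
STORE_FAST z → z=3. Stack: []
LOAD_FAST_LOAD_FAST z,a → push 3,3. Stack: [3, 3]
BINARY_OP * → 3 * 3 = 9. Stack: [9]
LOAD_CONST → push 6. Stack: [9, 6]
BINARY_OP + → 9 + 6 = 15. Stack: [15]
STORE_FAST z → z=15. Stack: []
LOAD_FAST_LOAD_FAST z,a → push 15,3. Stack: [15, 3]
COMPARE_OP bool(!=) → 15 vs 3 = True. Stack: [True]
POP_JUMP_IF_FALSE → pop True; no jump. Stack: []
LOAD_FAST_LOAD_FAST z,z → push 15,15. Stack: [15, 15]
BINARY_OP % → 15 % 15 = 0. Stack: [0]
LOAD_FAST z → push 15. Stack: [0, 15]
BINARY_OP | → 0 | 15 = 15. Stack: [15]
STORE_FAST s → s=15. Stack: []
LOAD_CONST → push 5. Stack: [5]
LOAD_FAST z → push 15. Stack: [5, 15]
BINARY_OP * → 5 * 15 = 75. Stack: [75]
LOAD_FAST s → push 15. Stack: [75, 15]
BINARY_OP - → 75 - 15 = 60. Stack: [60]
STORE_FAST t → t=60. Stack: []
LOAD_FAST_LOAD_FAST a,s → push 3,15. Stack: [3, 15]
BINARY_OP - → 3 - 15 = -12. Stack: [-12]
LOAD_CONST → push 6. Stack: [-12, 6]
BINARY_OP + → -12 + 6 = -6. Stack: [-6]
STORE_FAST s → s=-6. Stack: []
LOAD_FAST s → push -6. Stack: [-6]
RETURN_VALUE → return -6.

-6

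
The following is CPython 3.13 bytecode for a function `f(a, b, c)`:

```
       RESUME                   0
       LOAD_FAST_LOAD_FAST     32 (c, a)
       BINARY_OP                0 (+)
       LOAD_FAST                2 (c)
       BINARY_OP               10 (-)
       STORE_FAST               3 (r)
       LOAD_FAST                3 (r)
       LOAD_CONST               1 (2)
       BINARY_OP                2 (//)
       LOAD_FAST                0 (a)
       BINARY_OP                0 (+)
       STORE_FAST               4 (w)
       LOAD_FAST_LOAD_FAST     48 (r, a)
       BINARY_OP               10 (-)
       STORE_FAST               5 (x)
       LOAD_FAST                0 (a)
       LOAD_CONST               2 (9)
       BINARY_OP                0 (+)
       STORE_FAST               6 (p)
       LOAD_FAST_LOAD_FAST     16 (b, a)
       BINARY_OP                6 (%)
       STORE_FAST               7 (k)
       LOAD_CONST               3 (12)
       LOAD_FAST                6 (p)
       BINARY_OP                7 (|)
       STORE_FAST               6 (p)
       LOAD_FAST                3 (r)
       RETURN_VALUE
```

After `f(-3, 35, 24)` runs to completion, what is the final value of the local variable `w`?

-5

LOAD_FAST_LOAD_FAST c,a → push 24,-3. Stack: [24, -3]
BINARY_OP + → 24 + -3 = 21. Stack: [21]
LOAD_FAST c → push 24. Stack: [21, 24]
BINARY_OP - → 21 - 24 = -3. Stack: [-3]
STORE_FAST r → r=-3. Stack: []
LOAD_FAST r → push -3. Stack: [-3]
LOAD_CONST → push 2. Stack: [-3, 2]
BINARY_OP // → -3 // 2 = -2. Stack: [-2]
LOAD_FAST a → push -3. Stack: [-2, -3]
BINARY_OP + → -2 + -3 = -5. Stack: [-5]
STORE_FAST w → w=-5. Stack: []
LOAD_FAST_LOAD_FAST r,a → push -3,-3. Stack: [-3, -3]
BINARY_OP - → -3 - -3 = 0. Stack: [0]
STORE_FAST x → x=0. Stack: []
LOAD_FAST a → push -3. Stack: [-3]
LOAD_CONST → push 9. Stack: [-3, 9]
BINARY_OP + → -3 + 9 = 6. Stack: [6]
STORE_FAST p → p=6. Stack: []
LOAD_FAST_LOAD_FAST b,a → push 35,-3. Stack: [35, -3]
BINARY_OP % → 35 % -3 = -1. Stack: [-1]
STORE_FAST k → k=-1. Stack: []
LOAD_CONST → push 12. Stack: [12]
LOAD_FAST p → push 6. Stack: [12, 6]
BINARY_OP | → 12 | 6 = 14. Stack: [14]
STORE_FAST p → p=14. Stack: []
LOAD_FAST r → push -3. Stack: [-3]
RETURN_VALUE → return -3.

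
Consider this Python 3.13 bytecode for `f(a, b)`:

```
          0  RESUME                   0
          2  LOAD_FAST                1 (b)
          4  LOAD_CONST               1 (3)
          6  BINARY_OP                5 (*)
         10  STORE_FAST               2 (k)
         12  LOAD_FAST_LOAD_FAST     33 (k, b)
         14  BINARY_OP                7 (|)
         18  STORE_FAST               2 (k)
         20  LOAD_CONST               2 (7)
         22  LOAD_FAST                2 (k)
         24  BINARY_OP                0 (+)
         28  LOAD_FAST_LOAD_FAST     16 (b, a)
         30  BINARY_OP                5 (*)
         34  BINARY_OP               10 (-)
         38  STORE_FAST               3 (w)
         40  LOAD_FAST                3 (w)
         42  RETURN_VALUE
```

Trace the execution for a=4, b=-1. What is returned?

LOAD_FAST b → push -1. Stack: [-1]
LOAD_CONST → push 3. Stack: [-1, 3]
BINARY_OP * → -1 * 3 = -3. Stack: [-3]
STORE_FAST k → k=-3. Stack: []
LOAD_FAST_LOAD_FAST k,b → push -3,-1. Stack: [-3, -1]
BINARY_OP | → -3 | -1 = -1. Stack: [-1]
STORE_FAST k → k=-1. Stack: []
LOAD_CONST → push 7. Stack: [7]
LOAD_FAST k → push -1. Stack: [7, -1]
BINARY_OP + → 7 + -1 = 6. Stack: [6]
LOAD_FAST_LOAD_FAST b,a → push -1,4. Stack: [6, -1, 4]
BINARY_OP * → -1 * 4 = -4. Stack: [6, -4]
BINARY_OP - → 6 - -4 = 10. Stack: [10]
STORE_FAST w → w=10. Stack: []
LOAD_FAST w → push 10. Stack: [10]
RETURN_VALUE → return 10.

10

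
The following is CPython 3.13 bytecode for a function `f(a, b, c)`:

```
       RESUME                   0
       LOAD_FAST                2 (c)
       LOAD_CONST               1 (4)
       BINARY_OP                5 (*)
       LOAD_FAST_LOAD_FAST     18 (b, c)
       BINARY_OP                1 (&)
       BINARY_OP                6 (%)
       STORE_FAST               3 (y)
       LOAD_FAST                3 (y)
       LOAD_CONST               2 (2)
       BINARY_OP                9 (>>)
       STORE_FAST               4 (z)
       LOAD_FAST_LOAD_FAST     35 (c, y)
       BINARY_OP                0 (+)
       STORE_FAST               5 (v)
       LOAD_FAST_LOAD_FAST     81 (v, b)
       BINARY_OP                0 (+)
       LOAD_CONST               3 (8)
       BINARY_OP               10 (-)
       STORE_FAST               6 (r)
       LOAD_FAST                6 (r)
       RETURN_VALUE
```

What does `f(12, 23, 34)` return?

LOAD_FAST c → push 34. Stack: [34]
LOAD_CONST → push 4. Stack: [34, 4]
BINARY_OP * → 34 * 4 = 136. Stack: [136]
LOAD_FAST_LOAD_FAST b,c → push 23,34. Stack: [136, 23, 34]
BINARY_OP & → 23 & 34 = 2. Stack: [136, 2]
BINARY_OP % → 136 % 2 = 0. Stack: [0]
STORE_FAST y → y=0. Stack: []
LOAD_FAST y → push 0. Stack: [0]
LOAD_CONST → push 2. Stack: [0, 2]
BINARY_OP >> → 0 >> 2 = 0. Stack: [0]
STORE_FAST z → z=0. Stack: []
LOAD_FAST_LOAD_FAST c,y → push 34,0. Stack: [34, 0]
BINARY_OP + → 34 + 0 = 34. Stack: [34]
STORE_FAST v → v=34. Stack: []
LOAD_FAST_LOAD_FAST v,b → push 34,23. Stack: [34, 23]
BINARY_OP + → 34 + 23 = 57. Stack: [57]
LOAD_CONST → push 8. Stack: [57, 8]
BINARY_OP - → 57 - 8 = 49. Stack: [49]
STORE_FAST r → r=49. Stack: []
LOAD_FAST r → push 49. Stack: [49]
RETURN_VALUE → return 49.

49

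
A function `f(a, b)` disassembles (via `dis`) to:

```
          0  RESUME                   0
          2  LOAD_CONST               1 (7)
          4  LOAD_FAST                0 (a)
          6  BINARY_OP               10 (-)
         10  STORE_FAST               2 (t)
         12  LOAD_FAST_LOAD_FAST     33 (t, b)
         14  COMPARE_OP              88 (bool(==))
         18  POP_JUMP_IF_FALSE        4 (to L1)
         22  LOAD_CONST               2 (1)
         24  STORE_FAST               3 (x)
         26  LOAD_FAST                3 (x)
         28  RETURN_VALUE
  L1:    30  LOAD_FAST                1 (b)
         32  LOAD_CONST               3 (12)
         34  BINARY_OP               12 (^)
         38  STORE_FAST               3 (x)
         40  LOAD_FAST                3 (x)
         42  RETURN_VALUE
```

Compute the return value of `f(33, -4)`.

-16

LOAD_CONST → push 7. Stack: [7]
LOAD_FAST a → push 33. Stack: [7, 33]
BINARY_OP - → 7 - 33 = -26. Stack: [-26]
STORE_FAST t → t=-26. Stack: []
LOAD_FAST_LOAD_FAST t,b → push -26,-4. Stack: [-26, -4]
COMPARE_OP bool(==) → -26 vs -4 = False. Stack: [False]
POP_JUMP_IF_FALSE → pop False; jump. Stack: []
LOAD_FAST b → push -4. Stack: [-4]
LOAD_CONST → push 12. Stack: [-4, 12]
BINARY_OP ^ → -4 ^ 12 = -16. Stack: [-16]
STORE_FAST x → x=-16. Stack: []
LOAD_FAST x → push -16. Stack: [-16]
RETURN_VALUE → return -16.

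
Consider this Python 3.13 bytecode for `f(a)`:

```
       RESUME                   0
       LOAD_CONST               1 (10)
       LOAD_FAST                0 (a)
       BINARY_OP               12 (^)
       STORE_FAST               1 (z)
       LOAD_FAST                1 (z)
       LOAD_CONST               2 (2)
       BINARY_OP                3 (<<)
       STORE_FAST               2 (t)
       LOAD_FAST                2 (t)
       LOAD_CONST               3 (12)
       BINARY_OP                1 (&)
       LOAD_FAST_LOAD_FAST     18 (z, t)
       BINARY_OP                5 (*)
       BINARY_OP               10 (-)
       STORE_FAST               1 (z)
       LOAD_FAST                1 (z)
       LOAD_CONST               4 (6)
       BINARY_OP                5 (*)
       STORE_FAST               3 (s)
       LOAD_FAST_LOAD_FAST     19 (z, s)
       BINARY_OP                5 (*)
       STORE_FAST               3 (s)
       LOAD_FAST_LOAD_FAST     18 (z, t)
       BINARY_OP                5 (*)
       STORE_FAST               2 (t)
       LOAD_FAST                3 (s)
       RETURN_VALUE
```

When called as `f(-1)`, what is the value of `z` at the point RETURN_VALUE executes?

LOAD_CONST → push 10. Stack: [10]
LOAD_FAST a → push -1. Stack: [10, -1]
BINARY_OP ^ → 10 ^ -1 = -11. Stack: [-11]
STORE_FAST z → z=-11. Stack: []
LOAD_FAST z → push -11. Stack: [-11]
LOAD_CONST → push 2. Stack: [-11, 2]
BINARY_OP << → -11 << 2 = -44. Stack: [-44]
STORE_FAST t → t=-44. Stack: []
LOAD_FAST t → push -44. Stack: [-44]
LOAD_CONST → push 12. Stack: [-44, 12]
BINARY_OP & → -44 & 12 = 4. Stack: [4]
LOAD_FAST_LOAD_FAST z,t → push -11,-44. Stack: [4, -11, -44]
BINARY_OP * → -11 * -44 = 484. Stack: [4, 484]
BINARY_OP - → 4 - 484 = -480. Stack: [-480]
STORE_FAST z → z=-480. Stack: []
LOAD_FAST z → push -480. Stack: [-480]
LOAD_CONST → push 6. Stack: [-480, 6]
BINARY_OP * → -480 * 6 = -2880. Stack: [-2880]
STORE_FAST s → s=-2880. Stack: []
LOAD_FAST_LOAD_FAST z,s → push -480,-2880. Stack: [-480, -2880]
BINARY_OP * → -480 * -2880 = 1382400. Stack: [1382400]
STORE_FAST s → s=1382400. Stack: []
LOAD_FAST_LOAD_FAST z,t → push -480,-44. Stack: [-480, -44]
BINARY_OP * → -480 * -44 = 21120. Stack: [21120]
STORE_FAST t → t=21120. Stack: []
LOAD_FAST s → push 1382400. Stack: [1382400]
RETURN_VALUE → return 1382400.

-480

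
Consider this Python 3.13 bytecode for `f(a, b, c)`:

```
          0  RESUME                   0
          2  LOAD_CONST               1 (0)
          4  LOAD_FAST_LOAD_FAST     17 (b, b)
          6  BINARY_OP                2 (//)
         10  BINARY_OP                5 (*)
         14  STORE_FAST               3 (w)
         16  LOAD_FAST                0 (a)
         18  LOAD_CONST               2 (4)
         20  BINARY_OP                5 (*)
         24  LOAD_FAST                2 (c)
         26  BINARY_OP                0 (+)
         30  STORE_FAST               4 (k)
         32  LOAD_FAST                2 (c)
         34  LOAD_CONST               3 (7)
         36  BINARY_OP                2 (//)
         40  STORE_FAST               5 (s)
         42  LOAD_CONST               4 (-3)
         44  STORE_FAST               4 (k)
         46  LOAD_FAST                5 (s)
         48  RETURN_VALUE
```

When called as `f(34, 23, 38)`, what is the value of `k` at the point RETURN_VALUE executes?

-3

LOAD_CONST → push 0. Stack: [0]
LOAD_FAST_LOAD_FAST b,b → push 23,23. Stack: [0, 23, 23]
BINARY_OP // → 23 // 23 = 1. Stack: [0, 1]
BINARY_OP * → 0 * 1 = 0. Stack: [0]
STORE_FAST w → w=0. Stack: []
LOAD_FAST a → push 34. Stack: [34]
LOAD_CONST → push 4. Stack: [34, 4]
BINARY_OP * → 34 * 4 = 136. Stack: [136]
LOAD_FAST c → push 38. Stack: [136, 38]
BINARY_OP + → 136 + 38 = 174. Stack: [174]
STORE_FAST k → k=174. Stack: []
LOAD_FAST c → push 38. Stack: [38]
LOAD_CONST → push 7. Stack: [38, 7]
BINARY_OP // → 38 // 7 = 5. Stack: [5]
STORE_FAST s → s=5. Stack: []
LOAD_CONST → push -3. Stack: [-3]
STORE_FAST k → k=-3. Stack: []
LOAD_FAST s → push 5. Stack: [5]
RETURN_VALUE → return 5.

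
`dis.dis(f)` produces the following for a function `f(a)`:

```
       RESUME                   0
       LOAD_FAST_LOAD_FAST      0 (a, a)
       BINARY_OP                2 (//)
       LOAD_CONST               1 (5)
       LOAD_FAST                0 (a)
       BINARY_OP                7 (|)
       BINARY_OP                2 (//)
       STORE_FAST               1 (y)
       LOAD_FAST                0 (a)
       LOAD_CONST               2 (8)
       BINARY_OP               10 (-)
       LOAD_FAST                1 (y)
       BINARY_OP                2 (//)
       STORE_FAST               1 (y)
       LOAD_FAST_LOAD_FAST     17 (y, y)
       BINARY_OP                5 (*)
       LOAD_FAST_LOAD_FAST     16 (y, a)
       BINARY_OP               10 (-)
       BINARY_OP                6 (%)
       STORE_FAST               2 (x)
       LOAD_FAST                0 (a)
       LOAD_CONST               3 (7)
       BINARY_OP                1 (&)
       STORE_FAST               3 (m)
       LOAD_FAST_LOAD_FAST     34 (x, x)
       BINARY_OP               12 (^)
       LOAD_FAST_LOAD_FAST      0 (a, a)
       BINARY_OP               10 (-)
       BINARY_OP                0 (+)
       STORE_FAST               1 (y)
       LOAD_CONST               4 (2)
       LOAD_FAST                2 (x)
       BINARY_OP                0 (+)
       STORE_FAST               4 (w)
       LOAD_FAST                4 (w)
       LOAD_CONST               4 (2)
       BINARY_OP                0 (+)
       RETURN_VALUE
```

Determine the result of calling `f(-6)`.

20

LOAD_FAST_LOAD_FAST a,a → push -6,-6. Stack: [-6, -6]
BINARY_OP // → -6 // -6 = 1. Stack: [1]
LOAD_CONST → push 5. Stack: [1, 5]
LOAD_FAST a → push -6. Stack: [1, 5, -6]
BINARY_OP | → 5 | -6 = -1. Stack: [1, -1]
BINARY_OP // → 1 // -1 = -1. Stack: [-1]
STORE_FAST y → y=-1. Stack: []
LOAD_FAST a → push -6. Stack: [-6]
LOAD_CONST → push 8. Stack: [-6, 8]
BINARY_OP - → -6 - 8 = -14. Stack: [-14]
LOAD_FAST y → push -1. Stack: [-14, -1]
BINARY_OP // → -14 // -1 = 14. Stack: [14]
STORE_FAST y → y=14. Stack: []
LOAD_FAST_LOAD_FAST y,y → push 14,14. Stack: [14, 14]
BINARY_OP * → 14 * 14 = 196. Stack: [196]
LOAD_FAST_LOAD_FAST y,a → push 14,-6. Stack: [196, 14, -6]
BINARY_OP - → 14 - -6 = 20. Stack: [196, 20]
BINARY_OP % → 196 % 20 = 16. Stack: [16]
STORE_FAST x → x=16. Stack: []
LOAD_FAST a → push -6. Stack: [-6]
LOAD_CONST → push 7. Stack: [-6, 7]
BINARY_OP & → -6 & 7 = 2. Stack: [2]
STORE_FAST m → m=2. Stack: []
LOAD_FAST_LOAD_FAST x,x → push 16,16. Stack: [16, 16]
BINARY_OP ^ → 16 ^ 16 = 0. Stack: [0]
LOAD_FAST_LOAD_FAST a,a → push -6,-6. Stack: [0, -6, -6]
BINARY_OP - → -6 - -6 = 0. Stack: [0, 0]
BINARY_OP + → 0 + 0 = 0. Stack: [0]
STORE_FAST y → y=0. Stack: []
LOAD_CONST → push 2. Stack: [2]
LOAD_FAST x → push 16. Stack: [2, 16]
BINARY_OP + → 2 + 16 = 18. Stack: [18]
STORE_FAST w → w=18. Stack: []
LOAD_FAST w → push 18. Stack: [18]
LOAD_CONST → push 2. Stack: [18, 2]
BINARY_OP + → 18 + 2 = 20. Stack: [20]
RETURN_VALUE → return 20.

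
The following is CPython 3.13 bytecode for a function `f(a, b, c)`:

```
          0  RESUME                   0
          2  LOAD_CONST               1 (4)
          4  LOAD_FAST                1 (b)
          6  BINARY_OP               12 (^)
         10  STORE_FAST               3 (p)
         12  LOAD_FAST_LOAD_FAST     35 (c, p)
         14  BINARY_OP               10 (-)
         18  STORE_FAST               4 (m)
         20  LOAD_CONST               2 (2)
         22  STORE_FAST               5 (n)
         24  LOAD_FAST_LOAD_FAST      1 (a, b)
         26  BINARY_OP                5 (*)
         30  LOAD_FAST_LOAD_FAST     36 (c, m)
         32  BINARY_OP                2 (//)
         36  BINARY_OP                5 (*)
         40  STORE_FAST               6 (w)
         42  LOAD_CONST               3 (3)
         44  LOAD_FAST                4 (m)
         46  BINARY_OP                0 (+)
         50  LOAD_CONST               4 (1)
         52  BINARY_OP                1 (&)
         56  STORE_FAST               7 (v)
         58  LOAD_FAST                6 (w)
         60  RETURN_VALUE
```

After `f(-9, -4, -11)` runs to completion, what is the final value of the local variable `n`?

LOAD_CONST → push 4. Stack: [4]
LOAD_FAST b → push -4. Stack: [4, -4]
BINARY_OP ^ → 4 ^ -4 = -8. Stack: [-8]
STORE_FAST p → p=-8. Stack: []
LOAD_FAST_LOAD_FAST c,p → push -11,-8. Stack: [-11, -8]
BINARY_OP - → -11 - -8 = -3. Stack: [-3]
STORE_FAST m → m=-3. Stack: []
LOAD_CONST → push 2. Stack: [2]
STORE_FAST n → n=2. Stack: []
LOAD_FAST_LOAD_FAST a,b → push -9,-4. Stack: [-9, -4]
BINARY_OP * → -9 * -4 = 36. Stack: [36]
LOAD_FAST_LOAD_FAST c,m → push -11,-3. Stack: [36, -11, -3]
BINARY_OP // → -11 // -3 = 3. Stack: [36, 3]
BINARY_OP * → 36 * 3 = 108. Stack: [108]
STORE_FAST w → w=108. Stack: []
LOAD_CONST → push 3. Stack: [3]
LOAD_FAST m → push -3. Stack: [3, -3]
BINARY_OP + → 3 + -3 = 0. Stack: [0]
LOAD_CONST → push 1. Stack: [0, 1]
BINARY_OP & → 0 & 1 = 0. Stack: [0]
STORE_FAST v → v=0. Stack: []
LOAD_FAST w → push 108. Stack: [108]
RETURN_VALUE → return 108.

2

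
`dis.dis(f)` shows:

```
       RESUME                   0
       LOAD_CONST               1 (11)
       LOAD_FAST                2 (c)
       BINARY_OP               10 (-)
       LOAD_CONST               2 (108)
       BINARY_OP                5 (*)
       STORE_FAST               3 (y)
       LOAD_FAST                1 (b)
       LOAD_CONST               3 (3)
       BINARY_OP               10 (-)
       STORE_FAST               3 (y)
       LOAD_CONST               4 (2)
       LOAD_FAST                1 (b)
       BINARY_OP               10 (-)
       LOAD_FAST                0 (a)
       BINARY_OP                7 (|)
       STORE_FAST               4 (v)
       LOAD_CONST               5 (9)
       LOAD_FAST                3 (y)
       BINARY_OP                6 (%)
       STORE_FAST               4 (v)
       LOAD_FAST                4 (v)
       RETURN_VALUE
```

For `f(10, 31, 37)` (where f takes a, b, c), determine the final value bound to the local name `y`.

LOAD_CONST → push 11. Stack: [11]
LOAD_FAST c → push 37. Stack: [11, 37]
BINARY_OP - → 11 - 37 = -26. Stack: [-26]
LOAD_CONST → push 108. Stack: [-26, 108]
BINARY_OP * → -26 * 108 = -2808. Stack: [-2808]
STORE_FAST y → y=-2808. Stack: []
LOAD_FAST b → push 31. Stack: [31]
LOAD_CONST → push 3. Stack: [31, 3]
BINARY_OP - → 31 - 3 = 28. Stack: [28]
STORE_FAST y → y=28. Stack: []
LOAD_CONST → push 2. Stack: [2]
LOAD_FAST b → push 31. Stack: [2, 31]
BINARY_OP - → 2 - 31 = -29. Stack: [-29]
LOAD_FAST a → push 10. Stack: [-29, 10]
BINARY_OP | → -29 | 10 = -21. Stack: [-21]
STORE_FAST v → v=-21. Stack: []
LOAD_CONST → push 9. Stack: [9]
LOAD_FAST y → push 28. Stack: [9, 28]
BINARY_OP % → 9 % 28 = 9. Stack: [9]
STORE_FAST v → v=9. Stack: []
LOAD_FAST v → push 9. Stack: [9]
RETURN_VALUE → return 9.

28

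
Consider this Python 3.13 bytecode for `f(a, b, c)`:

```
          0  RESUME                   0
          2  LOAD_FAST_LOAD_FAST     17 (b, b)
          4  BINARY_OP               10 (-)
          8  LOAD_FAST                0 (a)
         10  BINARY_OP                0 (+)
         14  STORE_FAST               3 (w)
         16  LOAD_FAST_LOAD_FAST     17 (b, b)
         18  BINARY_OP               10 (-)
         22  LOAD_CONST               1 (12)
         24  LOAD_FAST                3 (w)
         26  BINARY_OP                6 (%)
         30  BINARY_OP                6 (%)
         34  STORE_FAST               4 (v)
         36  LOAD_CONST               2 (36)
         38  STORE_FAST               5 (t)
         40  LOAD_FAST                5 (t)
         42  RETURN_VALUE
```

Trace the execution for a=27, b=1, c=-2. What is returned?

36

LOAD_FAST_LOAD_FAST b,b → push 1,1. Stack: [1, 1]
BINARY_OP - → 1 - 1 = 0. Stack: [0]
LOAD_FAST a → push 27. Stack: [0, 27]
BINARY_OP + → 0 + 27 = 27. Stack: [27]
STORE_FAST w → w=27. Stack: []
LOAD_FAST_LOAD_FAST b,b → push 1,1. Stack: [1, 1]
BINARY_OP - → 1 - 1 = 0. Stack: [0]
LOAD_CONST → push 12. Stack: [0, 12]
LOAD_FAST w → push 27. Stack: [0, 12, 27]
BINARY_OP % → 12 % 27 = 12. Stack: [0, 12]
BINARY_OP % → 0 % 12 = 0. Stack: [0]
STORE_FAST v → v=0. Stack: []
LOAD_CONST → push 36. Stack: [36]
STORE_FAST t → t=36. Stack: []
LOAD_FAST t → push 36. Stack: [36]
RETURN_VALUE → return 36.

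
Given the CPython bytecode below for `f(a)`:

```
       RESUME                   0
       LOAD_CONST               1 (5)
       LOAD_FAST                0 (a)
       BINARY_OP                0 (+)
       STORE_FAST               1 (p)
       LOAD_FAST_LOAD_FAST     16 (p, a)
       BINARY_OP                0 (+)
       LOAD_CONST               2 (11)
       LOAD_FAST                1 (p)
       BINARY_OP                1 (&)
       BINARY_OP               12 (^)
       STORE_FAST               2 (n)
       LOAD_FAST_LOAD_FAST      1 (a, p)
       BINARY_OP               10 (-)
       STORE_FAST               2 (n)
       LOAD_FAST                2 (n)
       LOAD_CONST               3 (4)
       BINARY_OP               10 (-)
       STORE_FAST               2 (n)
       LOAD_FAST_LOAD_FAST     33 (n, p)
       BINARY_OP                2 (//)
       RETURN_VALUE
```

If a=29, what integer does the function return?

LOAD_CONST → push 5. Stack: [5]
LOAD_FAST a → push 29. Stack: [5, 29]
BINARY_OP + → 5 + 29 = 34. Stack: [34]
STORE_FAST p → p=34. Stack: []
LOAD_FAST_LOAD_FAST p,a → push 34,29. Stack: [34, 29]
BINARY_OP + → 34 + 29 = 63. Stack: [63]
LOAD_CONST → push 11. Stack: [63, 11]
LOAD_FAST p → push 34. Stack: [63, 11, 34]
BINARY_OP & → 11 & 34 = 2. Stack: [63, 2]
BINARY_OP ^ → 63 ^ 2 = 61. Stack: [61]
STORE_FAST n → n=61. Stack: []
LOAD_FAST_LOAD_FAST a,p → push 29,34. Stack: [29, 34]
BINARY_OP - → 29 - 34 = -5. Stack: [-5]
STORE_FAST n → n=-5. Stack: []
LOAD_FAST n → push -5. Stack: [-5]
LOAD_CONST → push 4. Stack: [-5, 4]
BINARY_OP - → -5 - 4 = -9. Stack: [-9]
STORE_FAST n → n=-9. Stack: []
LOAD_FAST_LOAD_FAST n,p → push -9,34. Stack: [-9, 34]
BINARY_OP // → -9 // 34 = -1. Stack: [-1]
RETURN_VALUE → return -1.

-1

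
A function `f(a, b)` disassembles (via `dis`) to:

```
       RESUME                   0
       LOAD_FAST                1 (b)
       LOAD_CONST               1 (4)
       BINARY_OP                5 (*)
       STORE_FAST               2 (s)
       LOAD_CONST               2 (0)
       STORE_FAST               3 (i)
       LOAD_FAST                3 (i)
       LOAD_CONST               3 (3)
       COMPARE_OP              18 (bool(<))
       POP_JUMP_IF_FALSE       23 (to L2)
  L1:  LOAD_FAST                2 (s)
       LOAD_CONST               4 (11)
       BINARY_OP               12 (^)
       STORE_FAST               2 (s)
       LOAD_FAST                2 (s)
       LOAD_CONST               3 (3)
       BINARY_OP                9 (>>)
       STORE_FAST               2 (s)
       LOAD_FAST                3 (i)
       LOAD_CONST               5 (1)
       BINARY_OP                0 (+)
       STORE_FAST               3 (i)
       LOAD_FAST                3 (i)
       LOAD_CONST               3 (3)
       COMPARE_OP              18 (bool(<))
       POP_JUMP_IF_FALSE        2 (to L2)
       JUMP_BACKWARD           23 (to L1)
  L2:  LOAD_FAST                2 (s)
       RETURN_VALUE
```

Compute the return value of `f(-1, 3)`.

1

LOAD_FAST b → push 3. Stack: [3]
LOAD_CONST → push 4. Stack: [3, 4]
BINARY_OP * → 3 * 4 = 12. Stack: [12]
STORE_FAST s → s=12. Stack: []
LOAD_CONST → push 0. Stack: [0]
STORE_FAST i → i=0. Stack: []
LOAD_FAST i → push 0. Stack: [0]
LOAD_CONST → push 3. Stack: [0, 3]
COMPARE_OP bool(<) → 0 vs 3 = True. Stack: [True]
POP_JUMP_IF_FALSE → pop True; no jump. Stack: []
LOAD_FAST s → push 12. Stack: [12]
LOAD_CONST → push 11. Stack: [12, 11]
BINARY_OP ^ → 12 ^ 11 = 7. Stack: [7]
STORE_FAST s → s=7. Stack: []
LOAD_FAST s → push 7. Stack: [7]
LOAD_CONST → push 3. Stack: [7, 3]
BINARY_OP >> → 7 >> 3 = 0. Stack: [0]
STORE_FAST s → s=0. Stack: []
LOAD_FAST i → push 0. Stack: [0]
LOAD_CONST → push 1. Stack: [0, 1]
BINARY_OP + → 0 + 1 = 1. Stack: [1]
STORE_FAST i → i=1. Stack: []
LOAD_FAST i → push 1. Stack: [1]
LOAD_CONST → push 3. Stack: [1, 3]
COMPARE_OP bool(<) → 1 vs 3 = True. Stack: [True]
POP_JUMP_IF_FALSE → pop True; no jump. Stack: []
LOAD_FAST s → push 0. Stack: [0]
LOAD_CONST → push 11. Stack: [0, 11]
BINARY_OP ^ → 0 ^ 11 = 11. Stack: [11]
STORE_FAST s → s=11. Stack: []
LOAD_FAST s → push 11. Stack: [11]
LOAD_CONST → push 3. Stack: [11, 3]
BINARY_OP >> → 11 >> 3 = 1. Stack: [1]
STORE_FAST s → s=1. Stack: []
LOAD_FAST i → push 1. Stack: [1]
LOAD_CONST → push 1. Stack: [1, 1]
BINARY_OP + → 1 + 1 = 2. Stack: [2]
STORE_FAST i → i=2. Stack: []
LOAD_FAST i → push 2. Stack: [2]
LOAD_CONST → push 3. Stack: [2, 3]
COMPARE_OP bool(<) → 2 vs 3 = True. Stack: [True]
POP_JUMP_IF_FALSE → pop True; no jump. Stack: []
LOAD_FAST s → push 1. Stack: [1]
LOAD_CONST → push 11. Stack: [1, 11]
BINARY_OP ^ → 1 ^ 11 = 10. Stack: [10]
STORE_FAST s → s=10. Stack: []
LOAD_FAST s → push 10. Stack: [10]
LOAD_CONST → push 3. Stack: [10, 3]
BINARY_OP >> → 10 >> 3 = 1. Stack: [1]
STORE_FAST s → s=1. Stack: []
LOAD_FAST i → push 2. Stack: [2]
LOAD_CONST → push 1. Stack: [2, 1]
BINARY_OP + → 2 + 1 = 3. Stack: [3]
STORE_FAST i → i=3. Stack: []
LOAD_FAST i → push 3. Stack: [3]
LOAD_CONST → push 3. Stack: [3, 3]
COMPARE_OP bool(<) → 3 vs 3 = False. Stack: [False]
POP_JUMP_IF_FALSE → pop False; jump. Stack: []
LOAD_FAST s → push 1. Stack: [1]
RETURN_VALUE → return 1.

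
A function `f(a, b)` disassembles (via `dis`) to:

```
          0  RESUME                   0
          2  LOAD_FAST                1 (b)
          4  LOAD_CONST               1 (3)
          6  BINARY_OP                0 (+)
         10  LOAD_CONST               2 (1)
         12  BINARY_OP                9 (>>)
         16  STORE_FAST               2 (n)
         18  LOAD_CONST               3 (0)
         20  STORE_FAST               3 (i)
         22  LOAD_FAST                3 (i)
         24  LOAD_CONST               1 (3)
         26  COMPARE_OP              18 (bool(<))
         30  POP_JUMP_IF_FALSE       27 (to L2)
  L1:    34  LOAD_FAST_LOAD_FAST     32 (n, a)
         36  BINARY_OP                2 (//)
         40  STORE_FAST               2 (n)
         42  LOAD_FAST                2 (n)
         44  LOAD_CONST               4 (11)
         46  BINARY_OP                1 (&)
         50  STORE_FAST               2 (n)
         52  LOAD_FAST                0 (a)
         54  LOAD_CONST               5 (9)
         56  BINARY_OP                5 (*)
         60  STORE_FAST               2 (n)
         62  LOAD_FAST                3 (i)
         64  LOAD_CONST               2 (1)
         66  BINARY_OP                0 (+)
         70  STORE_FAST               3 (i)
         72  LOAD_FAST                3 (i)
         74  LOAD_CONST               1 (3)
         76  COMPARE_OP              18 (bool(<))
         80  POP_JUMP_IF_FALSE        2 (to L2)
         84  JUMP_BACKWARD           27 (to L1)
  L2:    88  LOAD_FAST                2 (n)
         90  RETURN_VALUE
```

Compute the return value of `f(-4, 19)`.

-36

LOAD_FAST b → push 19
LOAD_CONST → push 3
BINARY_OP + → 19 + 3 = 22
LOAD_CONST → push 1
BINARY_OP >> → 22 >> 1 = 11
STORE_FAST n → n=11
LOAD_CONST → push 0
STORE_FAST i → i=0
LOAD_FAST i → push 0
LOAD_CONST → push 3
COMPARE_OP bool(<) → 0 vs 3 = True
POP_JUMP_IF_FALSE → pop True; no jump
LOAD_FAST_LOAD_FAST n,a → push 11,-4
BINARY_OP // → 11 // -4 = -3
STORE_FAST n → n=-3
LOAD_FAST n → push -3
LOAD_CONST → push 11
BINARY_OP & → -3 & 11 = 9
STORE_FAST n → n=9
LOAD_FAST a → push -4
LOAD_CONST → push 9
BINARY_OP * → -4 * 9 = -36
STORE_FAST n → n=-36
LOAD_FAST i → push 0
LOAD_CONST → push 1
BINARY_OP + → 0 + 1 = 1
STORE_FAST i → i=1
LOAD_FAST i → push 1
LOAD_CONST → push 3
COMPARE_OP bool(<) → 1 vs 3 = True
POP_JUMP_IF_FALSE → pop True; no jump
LOAD_FAST_LOAD_FAST n,a → push -36,-4
BINARY_OP // → -36 // -4 = 9
STORE_FAST n → n=9
LOAD_FAST n → push 9
LOAD_CONST → push 11
BINARY_OP & → 9 & 11 = 9
STORE_FAST n → n=9
LOAD_FAST a → push -4
LOAD_CONST → push 9
BINARY_OP * → -4 * 9 = -36
STORE_FAST n → n=-36
LOAD_FAST i → push 1
LOAD_CONST → push 1
BINARY_OP + → 1 + 1 = 2
STORE_FAST i → i=2
LOAD_FAST i → push 2
LOAD_CONST → push 3
COMPARE_OP bool(<) → 2 vs 3 = True
POP_JUMP_IF_FALSE → pop True; no jump
LOAD_FAST_LOAD_FAST n,a → push -36,-4
BINARY_OP // → -36 // -4 = 9
STORE_FAST n → n=9
LOAD_FAST n → push 9
LOAD_CONST → push 11
BINARY_OP & → 9 & 11 = 9
STORE_FAST n → n=9
LOAD_FAST a → push -4
LOAD_CONST → push 9
BINARY_OP * → -4 * 9 = -36
STORE_FAST n → n=-36
LOAD_FAST i → push 2
LOAD_CONST → push 1
BINARY_OP + → 2 + 1 = 3
STORE_FAST i → i=3
LOAD_FAST i → push 3
LOAD_CONST → push 3
COMPARE_OP bool(<) → 3 vs 3 = False
POP_JUMP_IF_FALSE → pop False; jump
LOAD_FAST n → push -36
RETURN_VALUE → return -36.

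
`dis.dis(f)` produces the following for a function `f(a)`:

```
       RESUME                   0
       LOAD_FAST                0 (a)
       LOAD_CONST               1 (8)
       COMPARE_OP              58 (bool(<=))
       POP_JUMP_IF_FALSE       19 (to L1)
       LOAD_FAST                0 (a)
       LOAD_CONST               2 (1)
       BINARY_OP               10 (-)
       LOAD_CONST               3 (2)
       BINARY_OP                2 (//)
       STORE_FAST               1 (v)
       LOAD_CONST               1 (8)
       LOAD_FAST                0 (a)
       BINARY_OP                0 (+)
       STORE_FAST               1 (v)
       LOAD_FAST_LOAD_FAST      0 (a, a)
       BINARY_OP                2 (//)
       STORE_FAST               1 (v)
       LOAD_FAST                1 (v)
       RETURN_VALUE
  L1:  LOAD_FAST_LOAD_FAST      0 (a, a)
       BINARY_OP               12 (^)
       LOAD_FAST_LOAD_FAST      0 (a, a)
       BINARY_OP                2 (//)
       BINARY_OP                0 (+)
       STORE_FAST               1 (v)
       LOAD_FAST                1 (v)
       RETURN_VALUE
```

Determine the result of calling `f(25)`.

LOAD_FAST a → push 25. Stack: [25]
LOAD_CONST → push 8. Stack: [25, 8]
COMPARE_OP bool(<=) → 25 vs 8 = False. Stack: [False]
POP_JUMP_IF_FALSE → pop False; jump. Stack: []
LOAD_FAST_LOAD_FAST a,a → push 25,25. Stack: [25, 25]
BINARY_OP ^ → 25 ^ 25 = 0. Stack: [0]
LOAD_FAST_LOAD_FAST a,a → push 25,25. Stack: [0, 25, 25]
BINARY_OP // → 25 // 25 = 1. Stack: [0, 1]
BINARY_OP + → 0 + 1 = 1. Stack: [1]
STORE_FAST v → v=1. Stack: []
LOAD_FAST v → push 1. Stack: [1]
RETURN_VALUE → return 1.

1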